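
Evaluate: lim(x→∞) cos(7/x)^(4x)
This is an exponential indeterminate form.

For exponential indeterminate forms, take the natural log:
  Let L = lim(x→∞) cos(7/x)^(4x)
  Then ln(L) = lim(x→∞) [exponent × ln(base)]
  Evaluate using L'Hôpital or standard limits, then exponentiate.
  L = 1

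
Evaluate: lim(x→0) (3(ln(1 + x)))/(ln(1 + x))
This is a 0/0 indeterminate form.

Apply L'Hôpital's rule: differentiate numerator and denominator separately.
  f(x) = 3·ln(x + 1)   ⇒   f'(x) = 3/(x + 1)
  g(x) = ln(x + 1)   ⇒   g'(x) = 1/(x + 1)
  lim(x→0) f'(x)/g'(x) = lim(x→0) (3/(x + 1))/(1/(x + 1))
  = 3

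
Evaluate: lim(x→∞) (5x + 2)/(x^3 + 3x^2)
This is an ∞/∞ indeterminate form.

Apply L'Hôpital's rule: differentiate numerator and denominator separately.
  f(x) = 5·x + 2   ⇒   f'(x) = 5
  g(x) = x^3 + 3·x^2   ⇒   g'(x) = 3·x^2 + 6·x
  lim(x→∞) f'(x)/g'(x) = lim(x→∞) (5)/(3·x^2 + 6·x)
  = 0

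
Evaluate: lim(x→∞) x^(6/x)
This is an exponential indeterminate form.

For exponential indeterminate forms, take the natural log:
  Let L = lim(x→∞) x^(6/x)
  Then ln(L) = lim(x→∞) [exponent × ln(base)]
  Evaluate using L'Hôpital or standard limits, then exponentiate.
  L = 1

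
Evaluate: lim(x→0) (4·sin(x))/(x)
This is a 0/0 indeterminate form.

Apply L'Hôpital's rule: differentiate numerator and denominator separately.
  f(x) = 4·sin(x)   ⇒   f'(x) = 4·cos(x)
  g(x) = x   ⇒   g'(x) = 1
  lim(x→0) f'(x)/g'(x) = lim(x→0) (4·cos(x))/(1)
  = 4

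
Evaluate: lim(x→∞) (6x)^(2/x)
This is an exponential indeterminate form.

For exponential indeterminate forms, take the natural log:
  Let L = lim(x→∞) (6x)^(2/x)
  Then ln(L) = lim(x→∞) [exponent × ln(base)]
  Evaluate using L'Hôpital or standard limits, then exponentiate.
  L = 1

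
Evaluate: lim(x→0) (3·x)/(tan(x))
This is a 0/0 indeterminate form.

Apply L'Hôpital's rule: differentiate numerator and denominator separately.
  f(x) = 3·x   ⇒   f'(x) = 3
  g(x) = tan(x)   ⇒   g'(x) = tan(x)^2 + 1
  lim(x→0) f'(x)/g'(x) = lim(x→0) (3)/(tan(x)^2 + 1)
  = 3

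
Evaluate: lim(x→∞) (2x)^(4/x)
This is an exponential indeterminate form.

For exponential indeterminate forms, take the natural log:
  Let L = lim(x→∞) (2x)^(4/x)
  Then ln(L) = lim(x→∞) [exponent × ln(base)]
  Evaluate using L'Hôpital or standard limits, then exponentiate.
  L = 1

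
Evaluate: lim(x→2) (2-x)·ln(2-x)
This is a 0·∞ indeterminate form.

Rewrite 0·∞ as a quotient (0/0 or ∞/∞ form), then apply L'Hôpital's rule:
  lim(x→2) (2-x)·ln(2-x) = 0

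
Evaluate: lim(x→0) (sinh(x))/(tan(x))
This is a 0/0 indeterminate form.

Apply L'Hôpital's rule: differentiate numerator and denominator separately.
  f(x) = sinh(x)   ⇒   f'(x) = cosh(x)
  g(x) = tan(x)   ⇒   g'(x) = tan(x)^2 + 1
  lim(x→0) f'(x)/g'(x) = lim(x→0) (cosh(x))/(tan(x)^2 + 1)
  = 1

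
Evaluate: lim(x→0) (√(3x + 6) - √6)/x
This is a standard limit.

Factor or rationalize the expression:
  lim(x→0) (√(3x + 6) - √6)/x = sqrt(6)/4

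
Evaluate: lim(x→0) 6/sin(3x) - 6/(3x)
This is an ∞-∞ indeterminate form.

Combine fractions or rationalize to convert ∞-∞ to 0/0 form:
  lim(x→0) 6/sin(3x) - 6/(3x) = 0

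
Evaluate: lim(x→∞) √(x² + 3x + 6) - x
This is an ∞-∞ indeterminate form.

Combine fractions or rationalize to convert ∞-∞ to 0/0 form:
  lim(x→∞) √(x² + 3x + 6) - x = 3/2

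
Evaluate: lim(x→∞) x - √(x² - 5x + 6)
This is an ∞-∞ indeterminate form.

Combine fractions or rationalize to convert ∞-∞ to 0/0 form:
  lim(x→∞) x - √(x² - 5x + 6) = 5/2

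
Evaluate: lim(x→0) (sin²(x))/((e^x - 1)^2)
This is a 0/0 indeterminate form.

Apply L'Hôpital's rule: differentiate numerator and denominator separately.
  f(x) = sin(x)^2   ⇒   f'(x) = 2·sin(x)·cos(x)
  g(x) = (e^(x) - 1)^2   ⇒   g'(x) = 2·(e^(x) - 1)·e^(x)
  lim(x→0) f'(x)/g'(x) = lim(x→0) (2·sin(x)·cos(x))/(2·(e^(x) - 1)·e^(x))
  = 1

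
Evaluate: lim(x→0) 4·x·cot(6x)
This is a 0·∞ indeterminate form.

Rewrite 0·∞ as a quotient (0/0 or ∞/∞ form), then apply L'Hôpital's rule:
  lim(x→0) 4·x·cot(6x) = 2/3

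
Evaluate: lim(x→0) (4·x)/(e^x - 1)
This is a 0/0 indeterminate form.

Apply L'Hôpital's rule: differentiate numerator and denominator separately.
  f(x) = 4·x   ⇒   f'(x) = 4
  g(x) = e^(x) - 1   ⇒   g'(x) = e^(x)
  lim(x→0) f'(x)/g'(x) = lim(x→0) (4)/(e^(x))
  = 4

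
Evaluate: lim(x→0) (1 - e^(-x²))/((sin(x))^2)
This is a 0/0 indeterminate form.

Apply L'Hôpital's rule: differentiate numerator and denominator separately.
  f(x) = 1 - e^(-x^2)   ⇒   f'(x) = 2·x·e^(-x^2)
  g(x) = sin(x)^2   ⇒   g'(x) = 2·sin(x)·cos(x)
  lim(x→0) f'(x)/g'(x) = lim(x→0) (2·x·e^(-x^2))/(2·sin(x)·cos(x))
  = 1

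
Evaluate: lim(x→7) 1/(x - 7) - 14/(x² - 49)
This is an ∞-∞ indeterminate form.

Combine fractions or rationalize to convert ∞-∞ to 0/0 form:
  lim(x→7) 1/(x - 7) - 14/(x² - 49) = 1/14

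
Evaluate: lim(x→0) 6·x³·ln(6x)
This is a 0·∞ indeterminate form.

Rewrite 0·∞ as a quotient (0/0 or ∞/∞ form), then apply L'Hôpital's rule:
  lim(x→0) 6·x³·ln(6x) = 0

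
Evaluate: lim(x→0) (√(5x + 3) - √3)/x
This is a standard limit.

Factor or rationalize the expression:
  lim(x→0) (√(5x + 3) - √3)/x = 5·sqrt(3)/6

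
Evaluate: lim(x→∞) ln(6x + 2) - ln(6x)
This is an ∞-∞ indeterminate form.

Combine fractions or rationalize to convert ∞-∞ to 0/0 form:
  lim(x→∞) ln(6x + 2) - ln(6x) = 0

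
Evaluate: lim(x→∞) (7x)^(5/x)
This is an exponential indeterminate form.

For exponential indeterminate forms, take the natural log:
  Let L = lim(x→∞) (7x)^(5/x)
  Then ln(L) = lim(x→∞) [exponent × ln(base)]
  Evaluate using L'Hôpital or standard limits, then exponentiate.
  L = 1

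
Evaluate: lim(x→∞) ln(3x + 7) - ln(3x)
This is an ∞-∞ indeterminate form.

Combine fractions or rationalize to convert ∞-∞ to 0/0 form:
  lim(x→∞) ln(3x + 7) - ln(3x) = 0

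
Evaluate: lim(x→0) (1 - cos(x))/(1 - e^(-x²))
This is a 0/0 indeterminate form.

Apply L'Hôpital's rule: differentiate numerator and denominator separately.
  f(x) = 1 - cos(x)   ⇒   f'(x) = sin(x)
  g(x) = 1 - e^(-x^2)   ⇒   g'(x) = 2·x·e^(-x^2)
  lim(x→0) f'(x)/g'(x) = lim(x→0) (sin(x))/(2·x·e^(-x^2))
  = 1/2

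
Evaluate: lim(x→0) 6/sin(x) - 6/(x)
This is an ∞-∞ indeterminate form.

Combine fractions or rationalize to convert ∞-∞ to 0/0 form:
  lim(x→0) 6/sin(x) - 6/(x) = 0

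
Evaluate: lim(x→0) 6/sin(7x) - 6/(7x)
This is an ∞-∞ indeterminate form.

Combine fractions or rationalize to convert ∞-∞ to 0/0 form:
  lim(x→0) 6/sin(7x) - 6/(7x) = 0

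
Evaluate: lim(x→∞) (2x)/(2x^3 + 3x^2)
This is an ∞/∞ indeterminate form.

Apply L'Hôpital's rule: differentiate numerator and denominator separately.
  f(x) = 2·x   ⇒   f'(x) = 2
  g(x) = 2·x^3 + 3·x^2   ⇒   g'(x) = 6·x^2 + 6·x
  lim(x→∞) f'(x)/g'(x) = lim(x→∞) (2)/(6·x^2 + 6·x)
  = 0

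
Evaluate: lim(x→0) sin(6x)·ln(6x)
This is a 0·∞ indeterminate form.

Rewrite 0·∞ as a quotient (0/0 or ∞/∞ form), then apply L'Hôpital's rule:
  lim(x→0) sin(6x)·ln(6x) = 0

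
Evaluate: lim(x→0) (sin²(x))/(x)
This is a 0/0 indeterminate form.

Apply L'Hôpital's rule: differentiate numerator and denominator separately.
  f(x) = sin(x)^2   ⇒   f'(x) = 2·sin(x)·cos(x)
  g(x) = x   ⇒   g'(x) = 1
  lim(x→0) f'(x)/g'(x) = lim(x→0) (2·sin(x)·cos(x))/(1)
  = 0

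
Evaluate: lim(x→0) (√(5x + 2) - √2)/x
This is a standard limit.

Factor or rationalize the expression:
  lim(x→0) (√(5x + 2) - √2)/x = 5·sqrt(2)/4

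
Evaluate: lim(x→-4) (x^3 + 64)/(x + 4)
This is a standard limit.

Factor or rationalize the expression:
  lim(x→-4) (x^3 + 64)/(x + 4) = 48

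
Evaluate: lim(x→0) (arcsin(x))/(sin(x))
This is a 0/0 indeterminate form.

Apply L'Hôpital's rule: differentiate numerator and denominator separately.
  f(x) = asin(x)   ⇒   f'(x) = 1/sqrt(1 - x^2)
  g(x) = sin(x)   ⇒   g'(x) = cos(x)
  lim(x→0) f'(x)/g'(x) = lim(x→0) (1/sqrt(1 - x^2))/(cos(x))
  = 1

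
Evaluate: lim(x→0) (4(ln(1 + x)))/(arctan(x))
This is a 0/0 indeterminate form.

Apply L'Hôpital's rule: differentiate numerator and denominator separately.
  f(x) = 4·ln(x + 1)   ⇒   f'(x) = 4/(x + 1)
  g(x) = atan(x)   ⇒   g'(x) = 1/(x^2 + 1)
  lim(x→0) f'(x)/g'(x) = lim(x→0) (4/(x + 1))/(1/(x^2 + 1))
  = 4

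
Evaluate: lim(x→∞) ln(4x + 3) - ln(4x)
This is an ∞-∞ indeterminate form.

Combine fractions or rationalize to convert ∞-∞ to 0/0 form:
  lim(x→∞) ln(4x + 3) - ln(4x) = 0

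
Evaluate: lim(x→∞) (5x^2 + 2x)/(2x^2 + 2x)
This is an ∞/∞ indeterminate form.

Apply L'Hôpital's rule: differentiate numerator and denominator separately.
  f(x) = 5·x^2 + 2·x   ⇒   f'(x) = 10·x + 2
  g(x) = 2·x^2 + 2·x   ⇒   g'(x) = 4·x + 2
  lim(x→∞) f'(x)/g'(x) = lim(x→∞) (10·x + 2)/(4·x + 2)
  = 5/2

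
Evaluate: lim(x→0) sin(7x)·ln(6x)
This is a 0·∞ indeterminate form.

Rewrite 0·∞ as a quotient (0/0 or ∞/∞ form), then apply L'Hôpital's rule:
  lim(x→0) sin(7x)·ln(6x) = 0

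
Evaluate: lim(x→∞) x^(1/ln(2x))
This is an exponential indeterminate form.

For exponential indeterminate forms, take the natural log:
  Let L = lim(x→∞) x^(1/ln(2x))
  Then ln(L) = lim(x→∞) [exponent × ln(base)]
  Evaluate using L'Hôpital or standard limits, then exponentiate.
  L = e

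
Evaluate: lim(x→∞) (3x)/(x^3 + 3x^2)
This is an ∞/∞ indeterminate form.

Apply L'Hôpital's rule: differentiate numerator and denominator separately.
  f(x) = 3·x   ⇒   f'(x) = 3
  g(x) = x^3 + 3·x^2   ⇒   g'(x) = 3·x^2 + 6·x
  lim(x→∞) f'(x)/g'(x) = lim(x→∞) (3)/(3·x^2 + 6·x)
  = 0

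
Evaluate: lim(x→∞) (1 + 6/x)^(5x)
This is an exponential indeterminate form.

For exponential indeterminate forms, take the natural log:
  Let L = lim(x→∞) (1 + 6/x)^(5x)
  Then ln(L) = lim(x→∞) [exponent × ln(base)]
  Evaluate using L'Hôpital or standard limits, then exponentiate.
  L = e^(30)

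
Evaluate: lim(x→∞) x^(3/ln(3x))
This is an exponential indeterminate form.

For exponential indeterminate forms, take the natural log:
  Let L = lim(x→∞) x^(3/ln(3x))
  Then ln(L) = lim(x→∞) [exponent × ln(base)]
  Evaluate using L'Hôpital or standard limits, then exponentiate.
  L = e^(3)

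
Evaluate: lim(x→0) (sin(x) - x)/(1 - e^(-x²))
This is a 0/0 indeterminate form.

Apply L'Hôpital's rule: differentiate numerator and denominator separately.
  f(x) = -x + sin(x)   ⇒   f'(x) = cos(x) - 1
  g(x) = 1 - e^(-x^2)   ⇒   g'(x) = 2·x·e^(-x^2)
  lim(x→0) f'(x)/g'(x) = lim(x→0) (cos(x) - 1)/(2·x·e^(-x^2))
  = 0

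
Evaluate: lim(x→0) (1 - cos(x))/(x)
This is a 0/0 indeterminate form.

Apply L'Hôpital's rule: differentiate numerator and denominator separately.
  f(x) = 1 - cos(x)   ⇒   f'(x) = sin(x)
  g(x) = x   ⇒   g'(x) = 1
  lim(x→0) f'(x)/g'(x) = lim(x→0) (sin(x))/(1)
  = 0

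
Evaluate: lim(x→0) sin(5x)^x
This is an exponential indeterminate form.

For exponential indeterminate forms, take the natural log:
  Let L = lim(x→0) sin(5x)^x
  Then ln(L) = lim(x→0) [exponent × ln(base)]
  Evaluate using L'Hôpital or standard limits, then exponentiate.
  L = 1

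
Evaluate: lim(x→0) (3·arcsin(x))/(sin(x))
This is a 0/0 indeterminate form.

Apply L'Hôpital's rule: differentiate numerator and denominator separately.
  f(x) = 3·asin(x)   ⇒   f'(x) = 3/sqrt(1 - x^2)
  g(x) = sin(x)   ⇒   g'(x) = cos(x)
  lim(x→0) f'(x)/g'(x) = lim(x→0) (3/sqrt(1 - x^2))/(cos(x))
  = 3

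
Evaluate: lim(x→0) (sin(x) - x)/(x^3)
This is a 0/0 indeterminate form.

Apply L'Hôpital's rule: differentiate numerator and denominator separately.
  f(x) = -x + sin(x)   ⇒   f'(x) = cos(x) - 1
  g(x) = x^3   ⇒   g'(x) = 3·x^2
  lim(x→0) f'(x)/g'(x) = lim(x→0) (cos(x) - 1)/(3·x^2)
  = -1/6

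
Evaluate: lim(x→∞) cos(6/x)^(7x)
This is an exponential indeterminate form.

For exponential indeterminate forms, take the natural log:
  Let L = lim(x→∞) cos(6/x)^(7x)
  Then ln(L) = lim(x→∞) [exponent × ln(base)]
  Evaluate using L'Hôpital or standard limits, then exponentiate.
  L = 1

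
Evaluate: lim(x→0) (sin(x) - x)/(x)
This is a 0/0 indeterminate form.

Apply L'Hôpital's rule: differentiate numerator and denominator separately.
  f(x) = -x + sin(x)   ⇒   f'(x) = cos(x) - 1
  g(x) = x   ⇒   g'(x) = 1
  lim(x→0) f'(x)/g'(x) = lim(x→0) (cos(x) - 1)/(1)
  = 0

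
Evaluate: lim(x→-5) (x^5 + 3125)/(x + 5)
This is a standard limit.

Factor or rationalize the expression:
  lim(x→-5) (x^5 + 3125)/(x + 5) = 3125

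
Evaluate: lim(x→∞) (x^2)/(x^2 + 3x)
This is an ∞/∞ indeterminate form.

Apply L'Hôpital's rule: differentiate numerator and denominator separately.
  f(x) = x^2   ⇒   f'(x) = 2·x
  g(x) = x^2 + 3·x   ⇒   g'(x) = 2·x + 3
  lim(x→∞) f'(x)/g'(x) = lim(x→∞) (2·x)/(2·x + 3)
  = 1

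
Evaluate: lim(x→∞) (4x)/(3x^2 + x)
This is an ∞/∞ indeterminate form.

Apply L'Hôpital's rule: differentiate numerator and denominator separately.
  f(x) = 4·x   ⇒   f'(x) = 4
  g(x) = 3·x^2 + x   ⇒   g'(x) = 6·x + 1
  lim(x→∞) f'(x)/g'(x) = lim(x→∞) (4)/(6·x + 1)
  = 0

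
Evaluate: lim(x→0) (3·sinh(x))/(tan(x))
This is a 0/0 indeterminate form.

Apply L'Hôpital's rule: differentiate numerator and denominator separately.
  f(x) = 3·sinh(x)   ⇒   f'(x) = 3·cosh(x)
  g(x) = tan(x)   ⇒   g'(x) = tan(x)^2 + 1
  lim(x→0) f'(x)/g'(x) = lim(x→0) (3·cosh(x))/(tan(x)^2 + 1)
  = 3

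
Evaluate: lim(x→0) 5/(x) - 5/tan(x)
This is an ∞-∞ indeterminate form.

Combine fractions or rationalize to convert ∞-∞ to 0/0 form:
  lim(x→0) 5/(x) - 5/tan(x) = 0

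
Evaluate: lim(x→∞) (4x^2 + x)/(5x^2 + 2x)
This is an ∞/∞ indeterminate form.

Apply L'Hôpital's rule: differentiate numerator and denominator separately.
  f(x) = 4·x^2 + x   ⇒   f'(x) = 8·x + 1
  g(x) = 5·x^2 + 2·x   ⇒   g'(x) = 10·x + 2
  lim(x→∞) f'(x)/g'(x) = lim(x→∞) (8·x + 1)/(10·x + 2)
  = 4/5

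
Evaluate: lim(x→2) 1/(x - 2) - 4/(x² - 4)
This is an ∞-∞ indeterminate form.

Combine fractions or rationalize to convert ∞-∞ to 0/0 form:
  lim(x→2) 1/(x - 2) - 4/(x² - 4) = 1/4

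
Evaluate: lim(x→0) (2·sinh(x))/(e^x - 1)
This is a 0/0 indeterminate form.

Apply L'Hôpital's rule: differentiate numerator and denominator separately.
  f(x) = 2·sinh(x)   ⇒   f'(x) = 2·cosh(x)
  g(x) = e^(x) - 1   ⇒   g'(x) = e^(x)
  lim(x→0) f'(x)/g'(x) = lim(x→0) (2·cosh(x))/(e^(x))
  = 2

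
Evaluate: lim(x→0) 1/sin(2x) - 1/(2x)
This is an ∞-∞ indeterminate form.

Combine fractions or rationalize to convert ∞-∞ to 0/0 form:
  lim(x→0) 1/sin(2x) - 1/(2x) = 0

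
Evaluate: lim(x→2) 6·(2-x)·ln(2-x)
This is a 0·∞ indeterminate form.

Rewrite 0·∞ as a quotient (0/0 or ∞/∞ form), then apply L'Hôpital's rule:
  lim(x→2) 6·(2-x)·ln(2-x) = 0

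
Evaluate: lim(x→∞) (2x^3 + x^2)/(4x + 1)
This is an ∞/∞ indeterminate form.

Apply L'Hôpital's rule: differentiate numerator and denominator separately.
  f(x) = 2·x^3 + x^2   ⇒   f'(x) = 6·x^2 + 2·x
  g(x) = 4·x + 1   ⇒   g'(x) = 4
  lim(x→∞) f'(x)/g'(x) = lim(x→∞) (6·x^2 + 2·x)/(4)
  = ∞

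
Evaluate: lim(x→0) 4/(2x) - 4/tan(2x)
This is an ∞-∞ indeterminate form.

Combine fractions or rationalize to convert ∞-∞ to 0/0 form:
  lim(x→0) 4/(2x) - 4/tan(2x) = 0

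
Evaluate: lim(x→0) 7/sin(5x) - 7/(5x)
This is an ∞-∞ indeterminate form.

Combine fractions or rationalize to convert ∞-∞ to 0/0 form:
  lim(x→0) 7/sin(5x) - 7/(5x) = 0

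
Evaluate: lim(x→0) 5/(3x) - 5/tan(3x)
This is an ∞-∞ indeterminate form.

Combine fractions or rationalize to convert ∞-∞ to 0/0 form:
  lim(x→0) 5/(3x) - 5/tan(3x) = 0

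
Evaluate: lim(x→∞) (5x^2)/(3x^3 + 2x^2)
This is an ∞/∞ indeterminate form.

Apply L'Hôpital's rule: differentiate numerator and denominator separately.
  f(x) = 5·x^2   ⇒   f'(x) = 10·x
  g(x) = 3·x^3 + 2·x^2   ⇒   g'(x) = 9·x^2 + 4·x
  lim(x→∞) f'(x)/g'(x) = lim(x→∞) (10·x)/(9·x^2 + 4·x)
  = 0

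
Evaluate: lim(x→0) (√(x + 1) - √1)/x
This is a standard limit.

Factor or rationalize the expression:
  lim(x→0) (√(x + 1) - √1)/x = 1/2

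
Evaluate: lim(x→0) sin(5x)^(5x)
This is an exponential indeterminate form.

For exponential indeterminate forms, take the natural log:
  Let L = lim(x→0) sin(5x)^(5x)
  Then ln(L) = lim(x→0) [exponent × ln(base)]
  Evaluate using L'Hôpital or standard limits, then exponentiate.
  L = 1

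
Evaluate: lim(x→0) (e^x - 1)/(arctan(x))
This is a 0/0 indeterminate form.

Apply L'Hôpital's rule: differentiate numerator and denominator separately.
  f(x) = e^(x) - 1   ⇒   f'(x) = e^(x)
  g(x) = atan(x)   ⇒   g'(x) = 1/(x^2 + 1)
  lim(x→0) f'(x)/g'(x) = lim(x→0) (e^(x))/(1/(x^2 + 1))
  = 1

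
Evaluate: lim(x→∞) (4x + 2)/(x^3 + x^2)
This is an ∞/∞ indeterminate form.

Apply L'Hôpital's rule: differentiate numerator and denominator separately.
  f(x) = 4·x + 2   ⇒   f'(x) = 4
  g(x) = x^3 + x^2   ⇒   g'(x) = 3·x^2 + 2·x
  lim(x→∞) f'(x)/g'(x) = lim(x→∞) (4)/(3·x^2 + 2·x)
  = 0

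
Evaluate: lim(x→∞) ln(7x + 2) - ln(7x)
This is an ∞-∞ indeterminate form.

Combine fractions or rationalize to convert ∞-∞ to 0/0 form:
  lim(x→∞) ln(7x + 2) - ln(7x) = 0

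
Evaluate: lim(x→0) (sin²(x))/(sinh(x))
This is a 0/0 indeterminate form.

Apply L'Hôpital's rule: differentiate numerator and denominator separately.
  f(x) = sin(x)^2   ⇒   f'(x) = 2·sin(x)·cos(x)
  g(x) = sinh(x)   ⇒   g'(x) = cosh(x)
  lim(x→0) f'(x)/g'(x) = lim(x→0) (2·sin(x)·cos(x))/(cosh(x))
  = 0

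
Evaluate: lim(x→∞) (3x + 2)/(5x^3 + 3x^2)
This is an ∞/∞ indeterminate form.

Apply L'Hôpital's rule: differentiate numerator and denominator separately.
  f(x) = 3·x + 2   ⇒   f'(x) = 3
  g(x) = 5·x^3 + 3·x^2   ⇒   g'(x) = 15·x^2 + 6·x
  lim(x→∞) f'(x)/g'(x) = lim(x→∞) (3)/(15·x^2 + 6·x)
  = 0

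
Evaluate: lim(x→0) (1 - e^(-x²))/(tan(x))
This is a 0/0 indeterminate form.

Apply L'Hôpital's rule: differentiate numerator and denominator separately.
  f(x) = 1 - e^(-x^2)   ⇒   f'(x) = 2·x·e^(-x^2)
  g(x) = tan(x)   ⇒   g'(x) = tan(x)^2 + 1
  lim(x→0) f'(x)/g'(x) = lim(x→0) (2·x·e^(-x^2))/(tan(x)^2 + 1)
  = 0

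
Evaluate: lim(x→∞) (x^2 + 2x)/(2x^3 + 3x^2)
This is an ∞/∞ indeterminate form.

Apply L'Hôpital's rule: differentiate numerator and denominator separately.
  f(x) = x^2 + 2·x   ⇒   f'(x) = 2·x + 2
  g(x) = 2·x^3 + 3·x^2   ⇒   g'(x) = 6·x^2 + 6·x
  lim(x→∞) f'(x)/g'(x) = lim(x→∞) (2·x + 2)/(6·x^2 + 6·x)
  = 0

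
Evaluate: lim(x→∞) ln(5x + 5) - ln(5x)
This is an ∞-∞ indeterminate form.

Combine fractions or rationalize to convert ∞-∞ to 0/0 form:
  lim(x→∞) ln(5x + 5) - ln(5x) = 0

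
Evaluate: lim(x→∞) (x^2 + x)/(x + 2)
This is an ∞/∞ indeterminate form.

Apply L'Hôpital's rule: differentiate numerator and denominator separately.
  f(x) = x^2 + x   ⇒   f'(x) = 2·x + 1
  g(x) = x + 2   ⇒   g'(x) = 1
  lim(x→∞) f'(x)/g'(x) = lim(x→∞) (2·x + 1)/(1)
  = ∞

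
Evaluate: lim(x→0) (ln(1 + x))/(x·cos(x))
This is a 0/0 indeterminate form.

Apply L'Hôpital's rule: differentiate numerator and denominator separately.
  f(x) = ln(x + 1)   ⇒   f'(x) = 1/(x + 1)
  g(x) = x·cos(x)   ⇒   g'(x) = -x·sin(x) + cos(x)
  lim(x→0) f'(x)/g'(x) = lim(x→0) (1/(x + 1))/(-x·sin(x) + cos(x))
  = 1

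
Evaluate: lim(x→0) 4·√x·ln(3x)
This is a 0·∞ indeterminate form.

Rewrite 0·∞ as a quotient (0/0 or ∞/∞ form), then apply L'Hôpital's rule:
  lim(x→0) 4·√x·ln(3x) = 0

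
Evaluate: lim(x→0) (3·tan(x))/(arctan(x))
This is a 0/0 indeterminate form.

Apply L'Hôpital's rule: differentiate numerator and denominator separately.
  f(x) = 3·tan(x)   ⇒   f'(x) = 3·tan(x)^2 + 3
  g(x) = atan(x)   ⇒   g'(x) = 1/(x^2 + 1)
  lim(x→0) f'(x)/g'(x) = lim(x→0) (3·tan(x)^2 + 3)/(1/(x^2 + 1))
  = 3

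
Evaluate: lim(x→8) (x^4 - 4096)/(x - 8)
This is a standard limit.

Factor or rationalize the expression:
  lim(x→8) (x^4 - 4096)/(x - 8) = 2048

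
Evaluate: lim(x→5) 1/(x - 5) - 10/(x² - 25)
This is an ∞-∞ indeterminate form.

Combine fractions or rationalize to convert ∞-∞ to 0/0 form:
  lim(x→5) 1/(x - 5) - 10/(x² - 25) = 1/10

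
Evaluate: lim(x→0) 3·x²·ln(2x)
This is a 0·∞ indeterminate form.

Rewrite 0·∞ as a quotient (0/0 or ∞/∞ form), then apply L'Hôpital's rule:
  lim(x→0) 3·x²·ln(2x) = 0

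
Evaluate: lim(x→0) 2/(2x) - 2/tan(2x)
This is an ∞-∞ indeterminate form.

Combine fractions or rationalize to convert ∞-∞ to 0/0 form:
  lim(x→0) 2/(2x) - 2/tan(2x) = 0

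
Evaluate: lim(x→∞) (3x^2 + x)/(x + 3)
This is an ∞/∞ indeterminate form.

Apply L'Hôpital's rule: differentiate numerator and denominator separately.
  f(x) = 3·x^2 + x   ⇒   f'(x) = 6·x + 1
  g(x) = x + 3   ⇒   g'(x) = 1
  lim(x→∞) f'(x)/g'(x) = lim(x→∞) (6·x + 1)/(1)
  = ∞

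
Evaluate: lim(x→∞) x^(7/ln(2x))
This is an exponential indeterminate form.

For exponential indeterminate forms, take the natural log:
  Let L = lim(x→∞) x^(7/ln(2x))
  Then ln(L) = lim(x→∞) [exponent × ln(base)]
  Evaluate using L'Hôpital or standard limits, then exponentiate.
  L = e^(7)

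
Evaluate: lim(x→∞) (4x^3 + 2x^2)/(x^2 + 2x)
This is an ∞/∞ indeterminate form.

Apply L'Hôpital's rule: differentiate numerator and denominator separately.
  f(x) = 4·x^3 + 2·x^2   ⇒   f'(x) = 12·x^2 + 4·x
  g(x) = x^2 + 2·x   ⇒   g'(x) = 2·x + 2
  lim(x→∞) f'(x)/g'(x) = lim(x→∞) (12·x^2 + 4·x)/(2·x + 2)
  = ∞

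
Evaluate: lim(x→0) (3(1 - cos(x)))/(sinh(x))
This is a 0/0 indeterminate form.

Apply L'Hôpital's rule: differentiate numerator and denominator separately.
  f(x) = 3 - 3·cos(x)   ⇒   f'(x) = 3·sin(x)
  g(x) = sinh(x)   ⇒   g'(x) = cosh(x)
  lim(x→0) f'(x)/g'(x) = lim(x→0) (3·sin(x))/(cosh(x))
  = 0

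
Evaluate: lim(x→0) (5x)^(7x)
This is an exponential indeterminate form.

For exponential indeterminate forms, take the natural log:
  Let L = lim(x→0) (5x)^(7x)
  Then ln(L) = lim(x→0) [exponent × ln(base)]
  Evaluate using L'Hôpital or standard limits, then exponentiate.
  L = 1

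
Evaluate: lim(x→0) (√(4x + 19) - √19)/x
This is a standard limit.

Factor or rationalize the expression:
  lim(x→0) (√(4x + 19) - √19)/x = 2·sqrt(19)/19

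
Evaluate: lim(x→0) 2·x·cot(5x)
This is a 0·∞ indeterminate form.

Rewrite 0·∞ as a quotient (0/0 or ∞/∞ form), then apply L'Hôpital's rule:
  lim(x→0) 2·x·cot(5x) = 2/5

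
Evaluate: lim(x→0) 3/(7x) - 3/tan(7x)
This is an ∞-∞ indeterminate form.

Combine fractions or rationalize to convert ∞-∞ to 0/0 form:
  lim(x→0) 3/(7x) - 3/tan(7x) = 0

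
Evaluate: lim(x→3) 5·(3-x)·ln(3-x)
This is a 0·∞ indeterminate form.

Rewrite 0·∞ as a quotient (0/0 or ∞/∞ form), then apply L'Hôpital's rule:
  lim(x→3) 5·(3-x)·ln(3-x) = 0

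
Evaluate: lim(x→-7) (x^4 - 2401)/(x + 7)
This is a standard limit.

Factor or rationalize the expression:
  lim(x→-7) (x^4 - 2401)/(x + 7) = -1372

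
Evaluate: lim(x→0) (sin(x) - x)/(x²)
This is a 0/0 indeterminate form.

Apply L'Hôpital's rule: differentiate numerator and denominator separately.
  f(x) = -x + sin(x)   ⇒   f'(x) = cos(x) - 1
  g(x) = x^2   ⇒   g'(x) = 2·x
  lim(x→0) f'(x)/g'(x) = lim(x→0) (cos(x) - 1)/(2·x)
  = 0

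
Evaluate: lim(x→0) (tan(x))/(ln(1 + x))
This is a 0/0 indeterminate form.

Apply L'Hôpital's rule: differentiate numerator and denominator separately.
  f(x) = tan(x)   ⇒   f'(x) = tan(x)^2 + 1
  g(x) = ln(x + 1)   ⇒   g'(x) = 1/(x + 1)
  lim(x→0) f'(x)/g'(x) = lim(x→0) (tan(x)^2 + 1)/(1/(x + 1))
  = 1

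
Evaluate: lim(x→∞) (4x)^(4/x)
This is an exponential indeterminate form.

For exponential indeterminate forms, take the natural log:
  Let L = lim(x→∞) (4x)^(4/x)
  Then ln(L) = lim(x→∞) [exponent × ln(base)]
  Evaluate using L'Hôpital or standard limits, then exponentiate.
  L = 1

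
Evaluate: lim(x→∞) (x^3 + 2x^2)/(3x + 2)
This is an ∞/∞ indeterminate form.

Apply L'Hôpital's rule: differentiate numerator and denominator separately.
  f(x) = x^3 + 2·x^2   ⇒   f'(x) = 3·x^2 + 4·x
  g(x) = 3·x + 2   ⇒   g'(x) = 3
  lim(x→∞) f'(x)/g'(x) = lim(x→∞) (3·x^2 + 4·x)/(3)
  = ∞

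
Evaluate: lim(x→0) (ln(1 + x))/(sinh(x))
This is a 0/0 indeterminate form.

Apply L'Hôpital's rule: differentiate numerator and denominator separately.
  f(x) = ln(x + 1)   ⇒   f'(x) = 1/(x + 1)
  g(x) = sinh(x)   ⇒   g'(x) = cosh(x)
  lim(x→0) f'(x)/g'(x) = lim(x→0) (1/(x + 1))/(cosh(x))
  = 1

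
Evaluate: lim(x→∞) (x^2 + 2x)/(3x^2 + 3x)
This is an ∞/∞ indeterminate form.

Apply L'Hôpital's rule: differentiate numerator and denominator separately.
  f(x) = x^2 + 2·x   ⇒   f'(x) = 2·x + 2
  g(x) = 3·x^2 + 3·x   ⇒   g'(x) = 6·x + 3
  lim(x→∞) f'(x)/g'(x) = lim(x→∞) (2·x + 2)/(6·x + 3)
  = 1/3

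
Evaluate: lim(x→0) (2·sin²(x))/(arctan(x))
This is a 0/0 indeterminate form.

Apply L'Hôpital's rule: differentiate numerator and denominator separately.
  f(x) = 2·sin(x)^2   ⇒   f'(x) = 4·sin(x)·cos(x)
  g(x) = atan(x)   ⇒   g'(x) = 1/(x^2 + 1)
  lim(x→0) f'(x)/g'(x) = lim(x→0) (4·sin(x)·cos(x))/(1/(x^2 + 1))
  = 0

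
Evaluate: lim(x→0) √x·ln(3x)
This is a 0·∞ indeterminate form.

Rewrite 0·∞ as a quotient (0/0 or ∞/∞ form), then apply L'Hôpital's rule:
  lim(x→0) √x·ln(3x) = 0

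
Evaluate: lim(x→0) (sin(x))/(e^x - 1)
This is a 0/0 indeterminate form.

Apply L'Hôpital's rule: differentiate numerator and denominator separately.
  f(x) = sin(x)   ⇒   f'(x) = cos(x)
  g(x) = e^(x) - 1   ⇒   g'(x) = e^(x)
  lim(x→0) f'(x)/g'(x) = lim(x→0) (cos(x))/(e^(x))
  = 1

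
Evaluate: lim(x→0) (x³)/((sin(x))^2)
This is a 0/0 indeterminate form.

Apply L'Hôpital's rule: differentiate numerator and denominator separately.
  f(x) = x^3   ⇒   f'(x) = 3·x^2
  g(x) = sin(x)^2   ⇒   g'(x) = 2·sin(x)·cos(x)
  lim(x→0) f'(x)/g'(x) = lim(x→0) (3·x^2)/(2·sin(x)·cos(x))
  = 0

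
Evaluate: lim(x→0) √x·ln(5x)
This is a 0·∞ indeterminate form.

Rewrite 0·∞ as a quotient (0/0 or ∞/∞ form), then apply L'Hôpital's rule:
  lim(x→0) √x·ln(5x) = 0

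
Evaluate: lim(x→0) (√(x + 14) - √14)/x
This is a standard limit.

Factor or rationalize the expression:
  lim(x→0) (√(x + 14) - √14)/x = sqrt(14)/28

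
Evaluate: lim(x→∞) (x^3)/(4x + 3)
This is an ∞/∞ indeterminate form.

Apply L'Hôpital's rule: differentiate numerator and denominator separately.
  f(x) = x^3   ⇒   f'(x) = 3·x^2
  g(x) = 4·x + 3   ⇒   g'(x) = 4
  lim(x→∞) f'(x)/g'(x) = lim(x→∞) (3·x^2)/(4)
  = ∞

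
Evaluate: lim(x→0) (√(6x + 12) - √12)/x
This is a standard limit.

Factor or rationalize the expression:
  lim(x→0) (√(6x + 12) - √12)/x = sqrt(3)/2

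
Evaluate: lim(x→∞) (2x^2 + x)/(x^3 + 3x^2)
This is an ∞/∞ indeterminate form.

Apply L'Hôpital's rule: differentiate numerator and denominator separately.
  f(x) = 2·x^2 + x   ⇒   f'(x) = 4·x + 1
  g(x) = x^3 + 3·x^2   ⇒   g'(x) = 3·x^2 + 6·x
  lim(x→∞) f'(x)/g'(x) = lim(x→∞) (4·x + 1)/(3·x^2 + 6·x)
  = 0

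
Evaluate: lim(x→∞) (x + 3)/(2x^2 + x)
This is an ∞/∞ indeterminate form.

Apply L'Hôpital's rule: differentiate numerator and denominator separately.
  f(x) = x + 3   ⇒   f'(x) = 1
  g(x) = 2·x^2 + x   ⇒   g'(x) = 4·x + 1
  lim(x→∞) f'(x)/g'(x) = lim(x→∞) (1)/(4·x + 1)
  = 0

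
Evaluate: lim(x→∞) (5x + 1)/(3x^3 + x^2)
This is an ∞/∞ indeterminate form.

Apply L'Hôpital's rule: differentiate numerator and denominator separately.
  f(x) = 5·x + 1   ⇒   f'(x) = 5
  g(x) = 3·x^3 + x^2   ⇒   g'(x) = 9·x^2 + 2·x
  lim(x→∞) f'(x)/g'(x) = lim(x→∞) (5)/(9·x^2 + 2·x)
  = 0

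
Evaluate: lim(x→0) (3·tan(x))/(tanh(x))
This is a 0/0 indeterminate form.

Apply L'Hôpital's rule: differentiate numerator and denominator separately.
  f(x) = 3·tan(x)   ⇒   f'(x) = 3·tan(x)^2 + 3
  g(x) = tanh(x)   ⇒   g'(x) = 1 - tanh(x)^2
  lim(x→0) f'(x)/g'(x) = lim(x→0) (3·tan(x)^2 + 3)/(1 - tanh(x)^2)
  = 3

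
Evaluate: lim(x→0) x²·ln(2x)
This is a 0·∞ indeterminate form.

Rewrite 0·∞ as a quotient (0/0 or ∞/∞ form), then apply L'Hôpital's rule:
  lim(x→0) x²·ln(2x) = 0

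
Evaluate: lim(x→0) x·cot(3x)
This is a 0·∞ indeterminate form.

Rewrite 0·∞ as a quotient (0/0 or ∞/∞ form), then apply L'Hôpital's rule:
  lim(x→0) x·cot(3x) = 1/3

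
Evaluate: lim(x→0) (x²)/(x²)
This is a 0/0 indeterminate form.

Apply L'Hôpital's rule: differentiate numerator and denominator separately.
  f(x) = x^2   ⇒   f'(x) = 2·x
  g(x) = x^2   ⇒   g'(x) = 2·x
  lim(x→0) f'(x)/g'(x) = lim(x→0) (2·x)/(2·x)
  = 1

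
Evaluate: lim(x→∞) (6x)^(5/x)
This is an exponential indeterminate form.

For exponential indeterminate forms, take the natural log:
  Let L = lim(x→∞) (6x)^(5/x)
  Then ln(L) = lim(x→∞) [exponent × ln(base)]
  Evaluate using L'Hôpital or standard limits, then exponentiate.
  L = 1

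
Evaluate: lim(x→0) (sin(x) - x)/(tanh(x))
This is a 0/0 indeterminate form.

Apply L'Hôpital's rule: differentiate numerator and denominator separately.
  f(x) = -x + sin(x)   ⇒   f'(x) = cos(x) - 1
  g(x) = tanh(x)   ⇒   g'(x) = 1 - tanh(x)^2
  lim(x→0) f'(x)/g'(x) = lim(x→0) (cos(x) - 1)/(1 - tanh(x)^2)
  = 0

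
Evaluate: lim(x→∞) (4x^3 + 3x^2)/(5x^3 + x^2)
This is an ∞/∞ indeterminate form.

Apply L'Hôpital's rule: differentiate numerator and denominator separately.
  f(x) = 4·x^3 + 3·x^2   ⇒   f'(x) = 12·x^2 + 6·x
  g(x) = 5·x^3 + x^2   ⇒   g'(x) = 15·x^2 + 2·x
  lim(x→∞) f'(x)/g'(x) = lim(x→∞) (12·x^2 + 6·x)/(15·x^2 + 2·x)
  = 4/5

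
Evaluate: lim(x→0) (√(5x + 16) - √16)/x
This is a standard limit.

Factor or rationalize the expression:
  lim(x→0) (√(5x + 16) - √16)/x = 5/8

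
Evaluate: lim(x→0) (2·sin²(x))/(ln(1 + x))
This is a 0/0 indeterminate form.

Apply L'Hôpital's rule: differentiate numerator and denominator separately.
  f(x) = 2·sin(x)^2   ⇒   f'(x) = 4·sin(x)·cos(x)
  g(x) = ln(x + 1)   ⇒   g'(x) = 1/(x + 1)
  lim(x→0) f'(x)/g'(x) = lim(x→0) (4·sin(x)·cos(x))/(1/(x + 1))
  = 0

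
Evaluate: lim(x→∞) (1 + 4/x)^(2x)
This is an exponential indeterminate form.

For exponential indeterminate forms, take the natural log:
  Let L = lim(x→∞) (1 + 4/x)^(2x)
  Then ln(L) = lim(x→∞) [exponent × ln(base)]
  Evaluate using L'Hôpital or standard limits, then exponentiate.
  L = e^(8)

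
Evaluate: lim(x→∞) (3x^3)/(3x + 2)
This is an ∞/∞ indeterminate form.

Apply L'Hôpital's rule: differentiate numerator and denominator separately.
  f(x) = 3·x^3   ⇒   f'(x) = 9·x^2
  g(x) = 3·x + 2   ⇒   g'(x) = 3
  lim(x→∞) f'(x)/g'(x) = lim(x→∞) (9·x^2)/(3)
  = ∞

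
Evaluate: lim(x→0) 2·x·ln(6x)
This is a 0·∞ indeterminate form.

Rewrite 0·∞ as a quotient (0/0 or ∞/∞ form), then apply L'Hôpital's rule:
  lim(x→0) 2·x·ln(6x) = 0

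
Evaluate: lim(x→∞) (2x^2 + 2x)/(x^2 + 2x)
This is an ∞/∞ indeterminate form.

Apply L'Hôpital's rule: differentiate numerator and denominator separately.
  f(x) = 2·x^2 + 2·x   ⇒   f'(x) = 4·x + 2
  g(x) = x^2 + 2·x   ⇒   g'(x) = 2·x + 2
  lim(x→∞) f'(x)/g'(x) = lim(x→∞) (4·x + 2)/(2·x + 2)
  = 2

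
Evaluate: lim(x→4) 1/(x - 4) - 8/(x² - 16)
This is an ∞-∞ indeterminate form.

Combine fractions or rationalize to convert ∞-∞ to 0/0 form:
  lim(x→4) 1/(x - 4) - 8/(x² - 16) = 1/8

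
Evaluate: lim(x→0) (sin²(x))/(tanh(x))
This is a 0/0 indeterminate form.

Apply L'Hôpital's rule: differentiate numerator and denominator separately.
  f(x) = sin(x)^2   ⇒   f'(x) = 2·sin(x)·cos(x)
  g(x) = tanh(x)   ⇒   g'(x) = 1 - tanh(x)^2
  lim(x→0) f'(x)/g'(x) = lim(x→0) (2·sin(x)·cos(x))/(1 - tanh(x)^2)
  = 0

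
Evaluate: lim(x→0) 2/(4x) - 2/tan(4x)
This is an ∞-∞ indeterminate form.

Combine fractions or rationalize to convert ∞-∞ to 0/0 form:
  lim(x→0) 2/(4x) - 2/tan(4x) = 0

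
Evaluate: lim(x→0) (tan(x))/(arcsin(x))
This is a 0/0 indeterminate form.

Apply L'Hôpital's rule: differentiate numerator and denominator separately.
  f(x) = tan(x)   ⇒   f'(x) = tan(x)^2 + 1
  g(x) = asin(x)   ⇒   g'(x) = 1/sqrt(1 - x^2)
  lim(x→0) f'(x)/g'(x) = lim(x→0) (tan(x)^2 + 1)/(1/sqrt(1 - x^2))
  = 1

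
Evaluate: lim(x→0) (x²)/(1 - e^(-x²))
This is a 0/0 indeterminate form.

Apply L'Hôpital's rule: differentiate numerator and denominator separately.
  f(x) = x^2   ⇒   f'(x) = 2·x
  g(x) = 1 - e^(-x^2)   ⇒   g'(x) = 2·x·e^(-x^2)
  lim(x→0) f'(x)/g'(x) = lim(x→0) (2·x)/(2·x·e^(-x^2))
  = 1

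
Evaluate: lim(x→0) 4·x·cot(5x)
This is a 0·∞ indeterminate form.

Rewrite 0·∞ as a quotient (0/0 or ∞/∞ form), then apply L'Hôpital's rule:
  lim(x→0) 4·x·cot(5x) = 4/5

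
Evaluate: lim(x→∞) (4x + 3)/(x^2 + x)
This is an ∞/∞ indeterminate form.

Apply L'Hôpital's rule: differentiate numerator and denominator separately.
  f(x) = 4·x + 3   ⇒   f'(x) = 4
  g(x) = x^2 + x   ⇒   g'(x) = 2·x + 1
  lim(x→∞) f'(x)/g'(x) = lim(x→∞) (4)/(2·x + 1)
  = 0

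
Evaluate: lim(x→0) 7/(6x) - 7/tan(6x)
This is an ∞-∞ indeterminate form.

Combine fractions or rationalize to convert ∞-∞ to 0/0 form:
  lim(x→0) 7/(6x) - 7/tan(6x) = 0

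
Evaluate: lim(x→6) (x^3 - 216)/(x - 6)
This is a standard limit.

Factor or rationalize the expression:
  lim(x→6) (x^3 - 216)/(x - 6) = 108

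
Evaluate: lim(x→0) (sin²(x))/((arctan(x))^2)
This is a 0/0 indeterminate form.

Apply L'Hôpital's rule: differentiate numerator and denominator separately.
  f(x) = sin(x)^2   ⇒   f'(x) = 2·sin(x)·cos(x)
  g(x) = atan(x)^2   ⇒   g'(x) = 2·atan(x)/(x^2 + 1)
  lim(x→0) f'(x)/g'(x) = lim(x→0) (2·sin(x)·cos(x))/(2·atan(x)/(x^2 + 1))
  = 1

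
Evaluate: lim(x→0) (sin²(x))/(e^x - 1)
This is a 0/0 indeterminate form.

Apply L'Hôpital's rule: differentiate numerator and denominator separately.
  f(x) = sin(x)^2   ⇒   f'(x) = 2·sin(x)·cos(x)
  g(x) = e^(x) - 1   ⇒   g'(x) = e^(x)
  lim(x→0) f'(x)/g'(x) = lim(x→0) (2·sin(x)·cos(x))/(e^(x))
  = 0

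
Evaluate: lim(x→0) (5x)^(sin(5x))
This is an exponential indeterminate form.

For exponential indeterminate forms, take the natural log:
  Let L = lim(x→0) (5x)^(sin(5x))
  Then ln(L) = lim(x→0) [exponent × ln(base)]
  Evaluate using L'Hôpital or standard limits, then exponentiate.
  L = 1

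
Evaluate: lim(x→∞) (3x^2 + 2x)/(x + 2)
This is an ∞/∞ indeterminate form.

Apply L'Hôpital's rule: differentiate numerator and denominator separately.
  f(x) = 3·x^2 + 2·x   ⇒   f'(x) = 6·x + 2
  g(x) = x + 2   ⇒   g'(x) = 1
  lim(x→∞) f'(x)/g'(x) = lim(x→∞) (6·x + 2)/(1)
  = ∞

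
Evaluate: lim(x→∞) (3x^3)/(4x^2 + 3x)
This is an ∞/∞ indeterminate form.

Apply L'Hôpital's rule: differentiate numerator and denominator separately.
  f(x) = 3·x^3   ⇒   f'(x) = 9·x^2
  g(x) = 4·x^2 + 3·x   ⇒   g'(x) = 8·x + 3
  lim(x→∞) f'(x)/g'(x) = lim(x→∞) (9·x^2)/(8·x + 3)
  = ∞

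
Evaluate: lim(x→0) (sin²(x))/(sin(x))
This is a 0/0 indeterminate form.

Apply L'Hôpital's rule: differentiate numerator and denominator separately.
  f(x) = sin(x)^2   ⇒   f'(x) = 2·sin(x)·cos(x)
  g(x) = sin(x)   ⇒   g'(x) = cos(x)
  lim(x→0) f'(x)/g'(x) = lim(x→0) (2·sin(x)·cos(x))/(cos(x))
  = 0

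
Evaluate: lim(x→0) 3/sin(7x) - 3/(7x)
This is an ∞-∞ indeterminate form.

Combine fractions or rationalize to convert ∞-∞ to 0/0 form:
  lim(x→0) 3/sin(7x) - 3/(7x) = 0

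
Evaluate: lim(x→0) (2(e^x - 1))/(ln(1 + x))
This is a 0/0 indeterminate form.

Apply L'Hôpital's rule: differentiate numerator and denominator separately.
  f(x) = 2·e^(x) - 2   ⇒   f'(x) = 2·e^(x)
  g(x) = ln(x + 1)   ⇒   g'(x) = 1/(x + 1)
  lim(x→0) f'(x)/g'(x) = lim(x→0) (2·e^(x))/(1/(x + 1))
  = 2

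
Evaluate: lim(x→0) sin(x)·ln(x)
This is a 0·∞ indeterminate form.

Rewrite 0·∞ as a quotient (0/0 or ∞/∞ form), then apply L'Hôpital's rule:
  lim(x→0) sin(x)·ln(x) = 0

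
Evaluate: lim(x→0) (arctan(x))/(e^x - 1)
This is a 0/0 indeterminate form.

Apply L'Hôpital's rule: differentiate numerator and denominator separately.
  f(x) = atan(x)   ⇒   f'(x) = 1/(x^2 + 1)
  g(x) = e^(x) - 1   ⇒   g'(x) = e^(x)
  lim(x→0) f'(x)/g'(x) = lim(x→0) (1/(x^2 + 1))/(e^(x))
  = 1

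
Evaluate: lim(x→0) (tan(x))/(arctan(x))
This is a 0/0 indeterminate form.

Apply L'Hôpital's rule: differentiate numerator and denominator separately.
  f(x) = tan(x)   ⇒   f'(x) = tan(x)^2 + 1
  g(x) = atan(x)   ⇒   g'(x) = 1/(x^2 + 1)
  lim(x→0) f'(x)/g'(x) = lim(x→0) (tan(x)^2 + 1)/(1/(x^2 + 1))
  = 1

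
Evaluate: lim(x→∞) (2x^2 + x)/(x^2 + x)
This is an ∞/∞ indeterminate form.

Apply L'Hôpital's rule: differentiate numerator and denominator separately.
  f(x) = 2·x^2 + x   ⇒   f'(x) = 4·x + 1
  g(x) = x^2 + x   ⇒   g'(x) = 2·x + 1
  lim(x→∞) f'(x)/g'(x) = lim(x→∞) (4·x + 1)/(2·x + 1)
  = 2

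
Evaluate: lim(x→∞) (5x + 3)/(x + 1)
This is an ∞/∞ indeterminate form.

Apply L'Hôpital's rule: differentiate numerator and denominator separately.
  f(x) = 5·x + 3   ⇒   f'(x) = 5
  g(x) = x + 1   ⇒   g'(x) = 1
  lim(x→∞) f'(x)/g'(x) = lim(x→∞) (5)/(1)
  = 5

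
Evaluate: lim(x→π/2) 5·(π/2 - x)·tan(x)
This is a 0·∞ indeterminate form.

Rewrite 0·∞ as a quotient (0/0 or ∞/∞ form), then apply L'Hôpital's rule:
  lim(x→π/2) 5·(π/2 - x)·tan(x) = 5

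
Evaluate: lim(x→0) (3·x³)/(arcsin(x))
This is a 0/0 indeterminate form.

Apply L'Hôpital's rule: differentiate numerator and denominator separately.
  f(x) = 3·x^3   ⇒   f'(x) = 9·x^2
  g(x) = asin(x)   ⇒   g'(x) = 1/sqrt(1 - x^2)
  lim(x→0) f'(x)/g'(x) = lim(x→0) (9·x^2)/(1/sqrt(1 - x^2))
  = 0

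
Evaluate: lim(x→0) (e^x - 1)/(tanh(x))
This is a 0/0 indeterminate form.

Apply L'Hôpital's rule: differentiate numerator and denominator separately.
  f(x) = e^(x) - 1   ⇒   f'(x) = e^(x)
  g(x) = tanh(x)   ⇒   g'(x) = 1 - tanh(x)^2
  lim(x→0) f'(x)/g'(x) = lim(x→0) (e^(x))/(1 - tanh(x)^2)
  = 1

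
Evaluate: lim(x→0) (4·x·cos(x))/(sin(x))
This is a 0/0 indeterminate form.

Apply L'Hôpital's rule: differentiate numerator and denominator separately.
  f(x) = 4·x·cos(x)   ⇒   f'(x) = -4·x·sin(x) + 4·cos(x)
  g(x) = sin(x)   ⇒   g'(x) = cos(x)
  lim(x→0) f'(x)/g'(x) = lim(x→0) (-4·x·sin(x) + 4·cos(x))/(cos(x))
  = 4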